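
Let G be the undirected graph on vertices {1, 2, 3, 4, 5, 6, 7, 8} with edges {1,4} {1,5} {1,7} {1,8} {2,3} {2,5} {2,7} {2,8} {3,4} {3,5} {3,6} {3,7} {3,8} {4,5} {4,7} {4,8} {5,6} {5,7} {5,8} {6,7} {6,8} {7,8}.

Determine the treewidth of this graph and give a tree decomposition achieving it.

Treewidth 4.
Bags: B1 = {3, 5, 6, 7, 8}  B2 = {3, 4, 5, 7, 8}  B3 = {2, 3, 5, 7, 8}  B4 = {1, 4, 5, 7, 8}
Tree: B1–B2, B2–B3, B2–B4

Every bag has size at most 5, so the width is 5 − 1 = 4 and tw(G) ≤ 4. For the lower bound, the 5 vertices {1, 4, 5, 7, 8} are pairwise adjacent, and any tree decomposition puts a clique entirely inside one bag — forcing width ≥ 4. Combining the bounds, tw(G) = 4.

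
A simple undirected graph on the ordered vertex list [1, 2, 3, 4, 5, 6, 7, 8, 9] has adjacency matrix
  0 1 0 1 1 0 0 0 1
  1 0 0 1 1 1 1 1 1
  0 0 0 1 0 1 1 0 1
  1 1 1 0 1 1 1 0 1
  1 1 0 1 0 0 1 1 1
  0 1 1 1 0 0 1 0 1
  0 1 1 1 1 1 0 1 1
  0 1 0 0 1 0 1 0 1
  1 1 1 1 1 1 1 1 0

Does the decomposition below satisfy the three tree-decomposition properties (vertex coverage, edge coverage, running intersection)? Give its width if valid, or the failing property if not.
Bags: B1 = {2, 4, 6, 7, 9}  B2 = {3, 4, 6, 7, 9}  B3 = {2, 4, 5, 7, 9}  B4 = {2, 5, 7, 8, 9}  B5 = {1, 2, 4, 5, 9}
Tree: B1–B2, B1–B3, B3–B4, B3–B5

Every vertex of G appears in some bag (union = {1, 2, 3, 4, 5, 6, 7, 8, 9}); every edge is covered by a bag; and for each vertex v the set of bags containing v is connected in the bag tree. The decomposition is therefore valid. The largest bag has 5 vertices, so the width is 4.

Yes; width 4.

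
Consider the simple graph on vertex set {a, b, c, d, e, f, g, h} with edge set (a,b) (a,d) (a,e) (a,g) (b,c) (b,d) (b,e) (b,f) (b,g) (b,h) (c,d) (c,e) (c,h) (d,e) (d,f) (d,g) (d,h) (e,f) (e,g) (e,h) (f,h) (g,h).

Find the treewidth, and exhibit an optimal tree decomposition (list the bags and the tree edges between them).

The largest bag has 5 vertices, giving width 4; this decomposition certifies tw(G) ≤ 4. Conversely, {b, d, e, g, h} is a clique of size 5, and the vertices of any clique must share a bag in every tree decomposition; so some bag has ≥ 5 vertices and tw(G) ≥ 4. Combining the bounds, tw(G) = 4.

Treewidth 4.
Bags: B1 = {b, d, e, g, h}  B2 = {b, d, e, f, h}  B3 = {b, c, d, e, h}  B4 = {a, b, d, e, g}
Tree: B1–B2, B2–B3, B1–B4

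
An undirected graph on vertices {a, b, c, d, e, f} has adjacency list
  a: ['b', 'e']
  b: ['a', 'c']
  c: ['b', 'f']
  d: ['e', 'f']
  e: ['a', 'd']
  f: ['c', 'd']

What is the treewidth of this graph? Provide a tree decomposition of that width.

Treewidth 2.
One such decomposition:
Bags: B1 = {a, d, e}  B2 = {a, b, d}  B3 = {b, c, d}  B4 = {c, d, f}
Tree: B1–B2, B2–B3, B3–B4

Every bag has size at most 3, so the width is 3 − 1 = 2 and tw(G) ≤ 2. For the lower bound, G contains the cycle d–e–a–b–c–f–d, so G is not a forest; only forests have treewidth ≤ 1, hence tw(G) ≥ 2. Therefore the treewidth is 2.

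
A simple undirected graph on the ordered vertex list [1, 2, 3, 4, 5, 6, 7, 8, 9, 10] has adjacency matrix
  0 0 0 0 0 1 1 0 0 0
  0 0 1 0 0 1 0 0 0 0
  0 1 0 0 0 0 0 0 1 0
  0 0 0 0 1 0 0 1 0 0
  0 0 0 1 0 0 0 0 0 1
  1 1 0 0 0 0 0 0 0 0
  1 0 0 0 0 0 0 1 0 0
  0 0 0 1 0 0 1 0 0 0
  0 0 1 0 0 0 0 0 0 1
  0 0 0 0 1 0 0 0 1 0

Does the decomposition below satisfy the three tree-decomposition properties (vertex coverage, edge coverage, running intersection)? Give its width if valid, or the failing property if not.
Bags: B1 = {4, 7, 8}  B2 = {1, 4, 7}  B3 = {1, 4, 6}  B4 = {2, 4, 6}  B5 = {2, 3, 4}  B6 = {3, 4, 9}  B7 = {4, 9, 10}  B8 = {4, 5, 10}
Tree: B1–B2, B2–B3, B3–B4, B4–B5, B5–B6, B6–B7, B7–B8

Yes; width 2.

Every vertex of G appears in some bag (union = {1, 2, 3, 4, 5, 6, 7, 8, 9, 10}); every edge is covered by a bag; and for each vertex v the set of bags containing v is connected in the bag tree. The decomposition is therefore valid. The largest bag has 3 vertices, so the width is 2.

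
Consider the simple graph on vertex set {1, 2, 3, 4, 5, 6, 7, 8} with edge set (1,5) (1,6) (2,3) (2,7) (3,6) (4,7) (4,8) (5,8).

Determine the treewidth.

A width-2 tree decomposition is:
Bags: B1 = {4, 5, 8}  B2 = {1, 4, 5}  B3 = {1, 4, 6}  B4 = {3, 4, 6}  B5 = {2, 3, 4}  B6 = {2, 4, 7}
Tree: B1–B2, B2–B3, B3–B4, B4–B5, B5–B6
Each bag holds 3 vertices, so the decomposition has width 2, which upper-bounds the treewidth. Since 4–8–5–1–6–3–2–7–4 is a cycle in G, G is not acyclic. Forests are exactly the graphs of treewidth ≤ 1, so tw(G) ≥ 2. Combining the bounds, tw(G) = 2.

2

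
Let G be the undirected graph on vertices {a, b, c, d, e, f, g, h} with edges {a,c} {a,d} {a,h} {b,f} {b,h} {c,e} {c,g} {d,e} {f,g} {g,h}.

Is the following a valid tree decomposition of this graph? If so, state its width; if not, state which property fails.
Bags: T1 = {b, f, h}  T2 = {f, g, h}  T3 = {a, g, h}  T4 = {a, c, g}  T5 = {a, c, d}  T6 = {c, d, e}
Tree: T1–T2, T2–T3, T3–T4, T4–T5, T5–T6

Checking the three conditions: (i) the bags cover all of {a, b, c, d, e, f, g, h}; (ii) for each edge, some bag contains both endpoints; (iii) the bags containing any fixed vertex form a subtree. All hold, so the decomposition is valid with width 3 − 1 = 2.

Yes; width 2.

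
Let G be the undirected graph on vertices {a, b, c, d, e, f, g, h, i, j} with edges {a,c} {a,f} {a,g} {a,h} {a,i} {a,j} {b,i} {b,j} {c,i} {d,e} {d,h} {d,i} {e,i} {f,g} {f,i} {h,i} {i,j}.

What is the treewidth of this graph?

A width-2 tree decomposition is:
Bags: B1 = {a, f, i}  B2 = {a, h, i}  B3 = {a, f, g}  B4 = {a, c, i}  B5 = {a, i, j}  B6 = {d, h, i}  B7 = {d, e, i}  B8 = {b, i, j}
Tree: B1–B2, B1–B3, B2–B4, B4–B5, B2–B6, B6–B7, B5–B8
Each bag holds 3 vertices, so the decomposition has width 2, which upper-bounds the treewidth. Conversely, {a, f, g} is a clique of size 3, and the vertices of any clique must share a bag in every tree decomposition; so some bag has ≥ 3 vertices and tw(G) ≥ 2. Combining the bounds, tw(G) = 2.

2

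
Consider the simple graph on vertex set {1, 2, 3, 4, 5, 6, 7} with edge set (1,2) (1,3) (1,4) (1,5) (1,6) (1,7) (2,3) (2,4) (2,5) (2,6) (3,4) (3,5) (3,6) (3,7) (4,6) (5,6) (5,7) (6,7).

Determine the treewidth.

A width-4 tree decomposition is:
Bags: B1 = {1, 3, 5, 6, 7}  B2 = {1, 2, 3, 5, 6}  B3 = {1, 2, 3, 4, 6}
Tree: B1–B2, B2–B3
The largest bag has 5 vertices, giving width 4; this decomposition certifies tw(G) ≤ 4. Conversely, {1, 2, 3, 4, 6} is a clique of size 5, and the vertices of any clique must share a bag in every tree decomposition; so some bag has ≥ 5 vertices and tw(G) ≥ 4. The upper and lower bounds meet at 4, so that is the treewidth.

4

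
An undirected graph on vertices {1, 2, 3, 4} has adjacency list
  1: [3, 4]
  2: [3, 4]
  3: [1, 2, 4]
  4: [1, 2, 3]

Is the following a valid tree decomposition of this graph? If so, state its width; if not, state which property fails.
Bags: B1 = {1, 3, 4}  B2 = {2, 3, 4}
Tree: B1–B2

Checking the three conditions: (i) the bags cover all of {1, 2, 3, 4}; (ii) for each edge, some bag contains both endpoints; (iii) the bags containing any fixed vertex form a subtree. All hold, so the decomposition is valid with width 3 − 1 = 2.

Yes; width 2.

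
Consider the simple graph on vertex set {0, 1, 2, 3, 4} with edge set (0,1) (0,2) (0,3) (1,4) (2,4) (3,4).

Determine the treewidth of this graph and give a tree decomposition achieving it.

Treewidth 2.
One such decomposition:
Bags: B1 = {0, 1, 4}  B2 = {0, 2, 4}  B3 = {0, 3, 4}
Tree: B1–B2, B2–B3

Each bag holds 3 vertices, so the decomposition has width 2, which upper-bounds the treewidth. Since 4–1–0–2–4 is a cycle in G, G is not acyclic. Forests are exactly the graphs of treewidth ≤ 1, so tw(G) ≥ 2. The upper and lower bounds meet at 2, so that is the treewidth.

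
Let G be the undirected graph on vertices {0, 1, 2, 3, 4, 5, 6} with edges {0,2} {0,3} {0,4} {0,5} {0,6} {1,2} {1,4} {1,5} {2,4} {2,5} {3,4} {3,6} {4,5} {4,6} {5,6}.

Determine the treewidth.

3

A width-3 tree decomposition is:
Bags: B1 = {0, 4, 5, 6}  B2 = {0, 2, 4, 5}  B3 = {1, 2, 4, 5}  B4 = {0, 3, 4, 6}
Tree: B1–B2, B2–B3, B1–B4
The largest bag has 4 vertices, giving width 3; this decomposition certifies tw(G) ≤ 3. On the other hand G contains the 4-clique {0, 3, 4, 6}. A clique must lie in a single bag of any decomposition, so no decomposition can have width below 3. Therefore the treewidth is 3.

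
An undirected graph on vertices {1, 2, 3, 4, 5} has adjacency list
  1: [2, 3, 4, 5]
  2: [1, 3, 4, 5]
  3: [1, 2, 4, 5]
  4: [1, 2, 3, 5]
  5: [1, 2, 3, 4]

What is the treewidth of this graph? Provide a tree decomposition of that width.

Treewidth 4.
One such decomposition:
Bags: B1 = {1, 2, 3, 4, 5}
Tree: (single bag)

A single bag containing all 5 vertices is trivially a valid decomposition of width 4. On the other hand G contains the 5-clique {1, 2, 3, 4, 5}. A clique must lie in a single bag of any decomposition, so no decomposition can have width below 4. The upper and lower bounds meet at 4, so that is the treewidth.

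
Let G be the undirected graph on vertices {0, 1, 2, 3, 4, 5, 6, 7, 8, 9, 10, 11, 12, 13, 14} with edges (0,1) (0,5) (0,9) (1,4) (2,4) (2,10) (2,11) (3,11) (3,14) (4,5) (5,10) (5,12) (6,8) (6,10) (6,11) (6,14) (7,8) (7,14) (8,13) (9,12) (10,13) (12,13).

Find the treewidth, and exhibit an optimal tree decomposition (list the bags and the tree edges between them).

Each bag holds 4 vertices, so the decomposition has width 3, which upper-bounds the treewidth. For the lower bound: the 4 vertex sets {0,1,9}, {4}, {5}, {2,10,12,13} are disjoint, each induces a connected subgraph, and every pair is joined by at least one edge of G. Contracting each set to a single vertex therefore yields K_{4} as a minor, and since treewidth is minor-monotone, tw(G) ≥ tw(K_{4}) = 3. Therefore the treewidth is 3.

Treewidth 3.
One optimal decomposition is:
Bags: B1 = {0, 1, 4, 9}  B2 = {0, 4, 5, 9}  B3 = {4, 5, 9, 12}  B4 = {2, 4, 5, 12}  B5 = {2, 5, 10, 12}  B6 = {2, 10, 12, 13}  B7 = {2, 10, 11, 13}  B8 = {6, 10, 11, 13}  B9 = {6, 8, 11, 13}  B10 = {3, 6, 8, 11}  B11 = {3, 6, 8, 14}  B12 = {3, 7, 8, 14}
Tree: B1–B2, B2–B3, B3–B4, B4–B5, B5–B6, B6–B7, B7–B8, B8–B9, B9–B10, B10–B11, B11–B12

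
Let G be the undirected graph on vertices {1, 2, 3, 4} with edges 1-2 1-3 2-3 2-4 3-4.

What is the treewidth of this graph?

A width-2 tree decomposition is:
Bags: B1 = {2, 3, 4}  B2 = {1, 2, 3}
Tree: B1–B2
The largest bag has 3 vertices, giving width 2; this decomposition certifies tw(G) ≤ 2. Conversely, {1, 2, 3} is a clique of size 3, and the vertices of any clique must share a bag in every tree decomposition; so some bag has ≥ 3 vertices and tw(G) ≥ 2. Hence tw(G) = 2 exactly.

2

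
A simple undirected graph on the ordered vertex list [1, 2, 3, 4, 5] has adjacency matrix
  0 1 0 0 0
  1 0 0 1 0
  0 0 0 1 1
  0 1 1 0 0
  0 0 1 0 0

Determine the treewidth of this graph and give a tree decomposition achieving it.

Treewidth 1.
One optimal decomposition is:
Bags: B1 = {3, 5}  B2 = {3, 4}  B3 = {2, 4}  B4 = {1, 2}
Tree: B1–B2, B2–B3, B3–B4

The largest bag has 2 vertices, giving width 1; this decomposition certifies tw(G) ≤ 1. Since G has at least one edge (e.g. 5–3), it is not an edgeless graph, so tw(G) ≥ 1. Combining the bounds, tw(G) = 1.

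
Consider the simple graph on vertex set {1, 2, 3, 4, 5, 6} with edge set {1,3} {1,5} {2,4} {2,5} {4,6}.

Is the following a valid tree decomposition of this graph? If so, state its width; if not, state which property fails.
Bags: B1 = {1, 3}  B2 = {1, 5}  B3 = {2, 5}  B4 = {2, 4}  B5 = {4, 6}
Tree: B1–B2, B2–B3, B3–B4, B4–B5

Vertex coverage: the bags together contain {1, 2, 3, 4, 5, 6}, the full vertex set. Edge coverage: each edge of G has both endpoints in at least one bag. Running intersection: for every vertex, the bags containing it form a connected subtree. All three properties hold, so this is a valid tree decomposition of width max|bag| − 1 = 1, and hence tw(G) ≤ 1.

Yes; width 1.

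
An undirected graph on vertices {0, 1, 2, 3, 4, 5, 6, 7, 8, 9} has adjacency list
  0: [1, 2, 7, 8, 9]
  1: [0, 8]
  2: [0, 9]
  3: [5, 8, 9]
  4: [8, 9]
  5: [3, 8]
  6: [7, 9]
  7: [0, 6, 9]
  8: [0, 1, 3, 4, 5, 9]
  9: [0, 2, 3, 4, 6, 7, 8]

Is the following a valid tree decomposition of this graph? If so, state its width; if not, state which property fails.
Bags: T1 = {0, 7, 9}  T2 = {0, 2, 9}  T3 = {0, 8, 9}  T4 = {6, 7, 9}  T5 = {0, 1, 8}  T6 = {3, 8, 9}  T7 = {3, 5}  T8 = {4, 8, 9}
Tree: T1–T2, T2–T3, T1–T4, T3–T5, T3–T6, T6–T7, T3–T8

A tree decomposition must satisfy three properties: every vertex lies in some bag; for every edge, both endpoints lie together in some bag; and for every vertex, the bags containing it form a connected subtree. Here edge (8,5) lies in no bag, so the decomposition is invalid.

No — edge (8,5) lies in no bag.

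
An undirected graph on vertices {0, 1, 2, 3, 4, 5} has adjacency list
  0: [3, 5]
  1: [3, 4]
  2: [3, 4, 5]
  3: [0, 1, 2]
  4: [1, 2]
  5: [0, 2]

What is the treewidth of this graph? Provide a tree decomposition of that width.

Treewidth 2.
One optimal decomposition is:
Bags: B1 = {1, 2, 4}  B2 = {1, 2, 3}  B3 = {2, 3, 5}  B4 = {0, 3, 5}
Tree: B1–B2, B2–B3, B3–B4

Every bag has size at most 3, so the width is 3 − 1 = 2 and tw(G) ≤ 2. The edges 4–1–3–2–4 form a cycle, so G is not a tree and its treewidth is at least 2. Combining the bounds, tw(G) = 2.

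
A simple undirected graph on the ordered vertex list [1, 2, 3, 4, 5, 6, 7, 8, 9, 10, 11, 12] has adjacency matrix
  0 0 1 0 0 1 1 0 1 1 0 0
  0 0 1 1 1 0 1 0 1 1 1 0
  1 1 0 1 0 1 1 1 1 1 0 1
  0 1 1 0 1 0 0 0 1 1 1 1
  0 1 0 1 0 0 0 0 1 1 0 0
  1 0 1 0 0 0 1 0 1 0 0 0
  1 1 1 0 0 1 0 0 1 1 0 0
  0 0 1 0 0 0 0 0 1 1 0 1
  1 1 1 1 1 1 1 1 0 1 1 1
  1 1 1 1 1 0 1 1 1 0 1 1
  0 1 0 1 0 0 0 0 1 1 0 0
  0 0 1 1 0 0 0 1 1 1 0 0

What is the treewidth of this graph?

4

A width-4 tree decomposition is:
Bags: B1 = {3, 4, 9, 10, 12}  B2 = {2, 3, 4, 9, 10}  B3 = {2, 3, 7, 9, 10}  B4 = {2, 4, 5, 9, 10}  B5 = {1, 3, 7, 9, 10}  B6 = {1, 3, 6, 7, 9}  B7 = {3, 8, 9, 10, 12}  B8 = {2, 4, 9, 10, 11}
Tree: B1–B2, B2–B3, B2–B4, B3–B5, B5–B6, B1–B7, B4–B8
Each bag holds 5 vertices, so the decomposition has width 4, which upper-bounds the treewidth. On the other hand G contains the 5-clique {2, 4, 9, 10, 11}. A clique must lie in a single bag of any decomposition, so no decomposition can have width below 4. Combining the bounds, tw(G) = 4.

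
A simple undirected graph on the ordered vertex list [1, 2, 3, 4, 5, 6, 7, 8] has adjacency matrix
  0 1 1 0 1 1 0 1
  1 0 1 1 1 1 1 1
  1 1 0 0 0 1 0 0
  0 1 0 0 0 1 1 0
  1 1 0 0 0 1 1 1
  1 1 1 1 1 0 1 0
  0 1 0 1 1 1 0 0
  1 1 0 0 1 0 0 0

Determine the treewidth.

3

A width-3 tree decomposition is:
Bags: B1 = {2, 4, 6, 7}  B2 = {2, 5, 6, 7}  B3 = {1, 2, 5, 6}  B4 = {1, 2, 5, 8}  B5 = {1, 2, 3, 6}
Tree: B1–B2, B2–B3, B3–B4, B3–B5
Every bag has size at most 4, so the width is 4 − 1 = 3 and tw(G) ≤ 3. On the other hand G contains the 4-clique {1, 2, 5, 8}. A clique must lie in a single bag of any decomposition, so no decomposition can have width below 3. Hence tw(G) = 3 exactly.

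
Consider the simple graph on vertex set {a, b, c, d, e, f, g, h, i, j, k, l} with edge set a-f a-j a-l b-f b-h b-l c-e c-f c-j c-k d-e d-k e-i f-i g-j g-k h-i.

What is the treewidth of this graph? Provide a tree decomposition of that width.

The largest bag has 4 vertices, giving width 3; this decomposition certifies tw(G) ≤ 3. For the lower bound: the 4 vertex sets {b,h,l}, {a}, {f}, {c,e,i,j} are disjoint, each induces a connected subgraph, and every pair is joined by at least one edge of G. Contracting each set to a single vertex therefore yields K_{4} as a minor, and since treewidth is minor-monotone, tw(G) ≥ tw(K_{4}) = 3. Hence tw(G) = 3 exactly.

Treewidth 3.
One such decomposition:
Bags: B1 = {a, b, h, l}  B2 = {a, b, f, h}  B3 = {a, f, h, i}  B4 = {a, f, i, j}  B5 = {c, f, i, j}  B6 = {c, e, i, j}  B7 = {c, e, g, j}  B8 = {c, e, g, k}  B9 = {d, e, g, k}
Tree: B1–B2, B2–B3, B3–B4, B4–B5, B5–B6, B6–B7, B7–B8, B8–B9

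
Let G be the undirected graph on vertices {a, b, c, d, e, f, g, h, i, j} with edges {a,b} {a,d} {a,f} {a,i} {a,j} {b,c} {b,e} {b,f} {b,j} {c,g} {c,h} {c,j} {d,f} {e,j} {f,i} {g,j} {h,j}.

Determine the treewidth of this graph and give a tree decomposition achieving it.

Treewidth 2.
One optimal decomposition is:
Bags: B1 = {a, b, f}  B2 = {a, b, j}  B3 = {a, f, i}  B4 = {a, d, f}  B5 = {b, c, j}  B6 = {b, e, j}  B7 = {c, g, j}  B8 = {c, h, j}
Tree: B1–B2, B1–B3, B3–B4, B2–B5, B2–B6, B5–B7, B7–B8

Each bag holds 3 vertices, so the decomposition has width 2, which upper-bounds the treewidth. On the other hand G contains the 3-clique {a, d, f}. A clique must lie in a single bag of any decomposition, so no decomposition can have width below 2. Combining the bounds, tw(G) = 2.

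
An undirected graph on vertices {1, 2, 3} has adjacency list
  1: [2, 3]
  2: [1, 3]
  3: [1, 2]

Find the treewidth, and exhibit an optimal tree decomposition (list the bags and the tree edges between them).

Treewidth 2.
One such decomposition:
Bags: B1 = {1, 2, 3}
Tree: (single bag)

With just one bag of size 3, the width is 3 − 1 = 2, so tw(G) ≤ 2. Conversely, {1, 2, 3} is a clique of size 3, and the vertices of any clique must share a bag in every tree decomposition; so some bag has ≥ 3 vertices and tw(G) ≥ 2. Therefore the treewidth is 2.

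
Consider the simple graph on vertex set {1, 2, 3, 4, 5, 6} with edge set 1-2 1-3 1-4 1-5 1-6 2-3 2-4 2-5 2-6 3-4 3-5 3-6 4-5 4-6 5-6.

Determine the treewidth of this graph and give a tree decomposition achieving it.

With just one bag of size 6, the width is 6 − 1 = 5, so tw(G) ≤ 5. Conversely, {1, 2, 3, 4, 5, 6} is a clique of size 6, and the vertices of any clique must share a bag in every tree decomposition; so some bag has ≥ 6 vertices and tw(G) ≥ 5. The upper and lower bounds meet at 5, so that is the treewidth.

Treewidth 5.
One such decomposition:
Bags: B1 = {1, 2, 3, 4, 5, 6}
Tree: (single bag)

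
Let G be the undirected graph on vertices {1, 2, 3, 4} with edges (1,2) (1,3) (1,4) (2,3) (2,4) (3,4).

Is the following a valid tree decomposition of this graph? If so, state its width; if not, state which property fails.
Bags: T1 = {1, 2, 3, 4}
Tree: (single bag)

Vertex coverage: the bags together contain {1, 2, 3, 4}, the full vertex set. Edge coverage: each edge of G has both endpoints in at least one bag. Running intersection: for every vertex, the bags containing it form a connected subtree. All three properties hold, so this is a valid tree decomposition of width max|bag| − 1 = 3, and hence tw(G) ≤ 3.

Yes; width 3.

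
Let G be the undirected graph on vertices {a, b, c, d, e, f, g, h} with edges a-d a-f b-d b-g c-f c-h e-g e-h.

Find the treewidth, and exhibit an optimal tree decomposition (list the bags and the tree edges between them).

Each bag holds 3 vertices, so the decomposition has width 2, which upper-bounds the treewidth. For the lower bound, G contains the cycle f–c–h–e–g–b–d–a–f, so G is not a forest; only forests have treewidth ≤ 1, hence tw(G) ≥ 2. The upper and lower bounds meet at 2, so that is the treewidth.

Treewidth 2.
Bags: B1 = {c, f, h}  B2 = {e, f, h}  B3 = {e, f, g}  B4 = {b, f, g}  B5 = {b, d, f}  B6 = {a, d, f}
Tree: B1–B2, B2–B3, B3–B4, B4–B5, B5–B6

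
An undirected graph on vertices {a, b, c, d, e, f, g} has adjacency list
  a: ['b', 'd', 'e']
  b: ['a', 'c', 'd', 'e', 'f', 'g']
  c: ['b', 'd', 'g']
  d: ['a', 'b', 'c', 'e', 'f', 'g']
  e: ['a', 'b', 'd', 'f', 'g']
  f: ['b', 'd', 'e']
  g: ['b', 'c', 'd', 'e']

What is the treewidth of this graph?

3

A width-3 tree decomposition is:
Bags: B1 = {a, b, d, e}  B2 = {b, d, e, f}  B3 = {b, d, e, g}  B4 = {b, c, d, g}
Tree: B1–B2, B1–B3, B3–B4
Every bag has size at most 4, so the width is 4 − 1 = 3 and tw(G) ≤ 3. For the lower bound, the 4 vertices {b, d, e, g} are pairwise adjacent, and any tree decomposition puts a clique entirely inside one bag — forcing width ≥ 3. Combining the bounds, tw(G) = 3.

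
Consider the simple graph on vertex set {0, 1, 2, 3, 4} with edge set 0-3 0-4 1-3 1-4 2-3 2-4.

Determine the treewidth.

2

A width-2 tree decomposition is:
Bags: B1 = {1, 3, 4}  B2 = {2, 3, 4}  B3 = {0, 3, 4}
Tree: B1–B2, B2–B3
Each bag holds 3 vertices, so the decomposition has width 2, which upper-bounds the treewidth. For the lower bound, G contains the cycle 1–3–2–4–1, so G is not a forest; only forests have treewidth ≤ 1, hence tw(G) ≥ 2. The upper and lower bounds meet at 2, so that is the treewidth.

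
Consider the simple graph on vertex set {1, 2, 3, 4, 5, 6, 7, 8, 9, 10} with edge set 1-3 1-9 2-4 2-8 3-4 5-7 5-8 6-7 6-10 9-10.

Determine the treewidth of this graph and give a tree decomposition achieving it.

Treewidth 2.
One optimal decomposition is:
Bags: B1 = {1, 3, 9}  B2 = {3, 9, 10}  B3 = {3, 6, 10}  B4 = {3, 6, 7}  B5 = {3, 5, 7}  B6 = {3, 5, 8}  B7 = {2, 3, 8}  B8 = {2, 3, 4}
Tree: B1–B2, B2–B3, B3–B4, B4–B5, B5–B6, B6–B7, B7–B8

Each bag holds 3 vertices, so the decomposition has width 2, which upper-bounds the treewidth. Since 3–1–9–10–6–7–5–8–2–4–3 is a cycle in G, G is not acyclic. Forests are exactly the graphs of treewidth ≤ 1, so tw(G) ≥ 2. The upper and lower bounds meet at 2, so that is the treewidth.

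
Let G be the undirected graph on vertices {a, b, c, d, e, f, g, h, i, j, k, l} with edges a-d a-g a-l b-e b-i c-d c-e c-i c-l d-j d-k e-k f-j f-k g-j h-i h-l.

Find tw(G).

A width-3 tree decomposition is:
Bags: B1 = {a, f, g, j}  B2 = {a, d, f, j}  B3 = {a, d, f, k}  B4 = {a, d, k, l}  B5 = {c, d, k, l}  B6 = {c, e, k, l}  B7 = {c, e, h, l}  B8 = {c, e, h, i}  B9 = {b, e, h, i}
Tree: B1–B2, B2–B3, B3–B4, B4–B5, B5–B6, B6–B7, B7–B8, B8–B9
Every bag has size at most 4, so the width is 4 − 1 = 3 and tw(G) ≤ 3. For the lower bound: the 4 vertex sets {f,g,j}, {a}, {d}, {c,e,k,l} are disjoint, each induces a connected subgraph, and every pair is joined by at least one edge of G. Contracting each set to a single vertex therefore yields K_{4} as a minor, and since treewidth is minor-monotone, tw(G) ≥ tw(K_{4}) = 3. Therefore the treewidth is 3.

3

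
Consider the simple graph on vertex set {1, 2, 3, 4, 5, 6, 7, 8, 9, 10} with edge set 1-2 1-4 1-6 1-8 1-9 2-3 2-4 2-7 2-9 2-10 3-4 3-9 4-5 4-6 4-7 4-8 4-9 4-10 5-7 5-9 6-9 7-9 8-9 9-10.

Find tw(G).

A width-3 tree decomposition is:
Bags: B1 = {2, 3, 4, 9}  B2 = {1, 2, 4, 9}  B3 = {2, 4, 9, 10}  B4 = {2, 4, 7, 9}  B5 = {1, 4, 8, 9}  B6 = {4, 5, 7, 9}  B7 = {1, 4, 6, 9}
Tree: B1–B2, B1–B3, B3–B4, B2–B5, B4–B6, B2–B7
Every bag has size at most 4, so the width is 4 − 1 = 3 and tw(G) ≤ 3. On the other hand G contains the 4-clique {1, 4, 8, 9}. A clique must lie in a single bag of any decomposition, so no decomposition can have width below 3. The upper and lower bounds meet at 3, so that is the treewidth.

3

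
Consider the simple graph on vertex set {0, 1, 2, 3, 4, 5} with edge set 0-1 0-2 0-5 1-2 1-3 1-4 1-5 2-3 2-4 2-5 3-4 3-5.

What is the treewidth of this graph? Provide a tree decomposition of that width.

Every bag has size at most 4, so the width is 4 − 1 = 3 and tw(G) ≤ 3. Conversely, {0, 1, 2, 5} is a clique of size 4, and the vertices of any clique must share a bag in every tree decomposition; so some bag has ≥ 4 vertices and tw(G) ≥ 3. Therefore the treewidth is 3.

Treewidth 3.
One optimal decomposition is:
Bags: B1 = {0, 1, 2, 5}  B2 = {1, 2, 3, 5}  B3 = {1, 2, 3, 4}
Tree: B1–B2, B2–B3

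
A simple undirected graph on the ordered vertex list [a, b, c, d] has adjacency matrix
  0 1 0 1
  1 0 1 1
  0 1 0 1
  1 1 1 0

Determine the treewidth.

2

A width-2 tree decomposition is:
Bags: B1 = {a, b, d}  B2 = {b, c, d}
Tree: B1–B2
The largest bag has 3 vertices, giving width 2; this decomposition certifies tw(G) ≤ 2. Conversely, {b, c, d} is a clique of size 3, and the vertices of any clique must share a bag in every tree decomposition; so some bag has ≥ 3 vertices and tw(G) ≥ 2. Combining the bounds, tw(G) = 2.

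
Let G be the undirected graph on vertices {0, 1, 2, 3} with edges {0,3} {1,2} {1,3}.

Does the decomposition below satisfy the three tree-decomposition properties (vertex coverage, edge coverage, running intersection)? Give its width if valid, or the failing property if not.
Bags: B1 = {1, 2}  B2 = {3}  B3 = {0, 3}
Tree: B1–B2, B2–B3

A tree decomposition must satisfy three properties: every vertex lies in some bag; for every edge, both endpoints lie together in some bag; and for every vertex, the bags containing it form a connected subtree. Here edge (1,3) lies in no bag, so the decomposition is invalid.

No — edge (1,3) lies in no bag.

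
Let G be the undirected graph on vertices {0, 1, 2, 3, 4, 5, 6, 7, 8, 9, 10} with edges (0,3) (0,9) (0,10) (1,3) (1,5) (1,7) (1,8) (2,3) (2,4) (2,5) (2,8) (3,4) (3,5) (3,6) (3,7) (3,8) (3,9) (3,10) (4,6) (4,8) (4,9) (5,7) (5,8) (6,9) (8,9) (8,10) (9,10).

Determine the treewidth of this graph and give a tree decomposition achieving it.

Each bag holds 4 vertices, so the decomposition has width 3, which upper-bounds the treewidth. Conversely, {0, 3, 9, 10} is a clique of size 4, and the vertices of any clique must share a bag in every tree decomposition; so some bag has ≥ 4 vertices and tw(G) ≥ 3. Hence tw(G) = 3 exactly.

Treewidth 3.
One such decomposition:
Bags: B1 = {3, 4, 8, 9}  B2 = {2, 3, 4, 8}  B3 = {3, 8, 9, 10}  B4 = {0, 3, 9, 10}  B5 = {3, 4, 6, 9}  B6 = {2, 3, 5, 8}  B7 = {1, 3, 5, 8}  B8 = {1, 3, 5, 7}
Tree: B1–B2, B1–B3, B3–B4, B1–B5, B2–B6, B6–B7, B7–B8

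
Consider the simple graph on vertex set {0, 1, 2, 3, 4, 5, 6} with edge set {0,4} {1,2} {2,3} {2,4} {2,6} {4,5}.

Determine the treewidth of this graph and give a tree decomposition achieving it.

Treewidth 1.
One optimal decomposition is:
Bags: B1 = {2, 6}  B2 = {2, 3}  B3 = {2, 4}  B4 = {0, 4}  B5 = {1, 2}  B6 = {4, 5}
Tree: B1–B2, B1–B3, B3–B4, B2–B5, B4–B6

The largest bag has 2 vertices, giving width 1; this decomposition certifies tw(G) ≤ 1. Any graph with an edge has treewidth ≥ 1, and G has the edge 6–2. Therefore the treewidth is 1.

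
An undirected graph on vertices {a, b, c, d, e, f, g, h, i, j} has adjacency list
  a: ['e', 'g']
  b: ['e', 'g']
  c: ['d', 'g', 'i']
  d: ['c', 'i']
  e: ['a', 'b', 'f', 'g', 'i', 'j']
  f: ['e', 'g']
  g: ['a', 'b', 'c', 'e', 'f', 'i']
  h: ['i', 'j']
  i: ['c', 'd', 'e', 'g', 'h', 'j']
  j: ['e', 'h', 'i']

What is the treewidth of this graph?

2

A width-2 tree decomposition is:
Bags: B1 = {a, e, g}  B2 = {e, g, i}  B3 = {b, e, g}  B4 = {e, i, j}  B5 = {h, i, j}  B6 = {e, f, g}  B7 = {c, g, i}  B8 = {c, d, i}
Tree: B1–B2, B2–B3, B2–B4, B4–B5, B1–B6, B2–B7, B7–B8
The largest bag has 3 vertices, giving width 2; this decomposition certifies tw(G) ≤ 2. Conversely, {c, d, i} is a clique of size 3, and the vertices of any clique must share a bag in every tree decomposition; so some bag has ≥ 3 vertices and tw(G) ≥ 2. Hence tw(G) = 2 exactly.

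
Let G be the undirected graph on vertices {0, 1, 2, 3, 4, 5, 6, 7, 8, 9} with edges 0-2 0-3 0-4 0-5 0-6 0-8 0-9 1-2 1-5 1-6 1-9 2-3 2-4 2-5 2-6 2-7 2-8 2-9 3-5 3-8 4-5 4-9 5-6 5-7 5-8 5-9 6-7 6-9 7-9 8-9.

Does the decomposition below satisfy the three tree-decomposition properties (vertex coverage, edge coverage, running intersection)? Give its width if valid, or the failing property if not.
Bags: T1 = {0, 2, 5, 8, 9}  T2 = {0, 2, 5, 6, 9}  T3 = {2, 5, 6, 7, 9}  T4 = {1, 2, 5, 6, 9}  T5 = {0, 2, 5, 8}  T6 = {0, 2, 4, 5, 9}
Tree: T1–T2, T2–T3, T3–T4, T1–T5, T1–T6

No — vertex 3 appears in no bag.

A tree decomposition must satisfy three properties: every vertex lies in some bag; for every edge, both endpoints lie together in some bag; and for every vertex, the bags containing it form a connected subtree. Here vertex 3 appears in no bag, so the decomposition is invalid.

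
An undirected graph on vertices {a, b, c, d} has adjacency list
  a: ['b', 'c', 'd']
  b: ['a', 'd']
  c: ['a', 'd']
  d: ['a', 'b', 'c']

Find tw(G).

A width-2 tree decomposition is:
Bags: B1 = {a, b, d}  B2 = {a, c, d}
Tree: B1–B2
Every bag has size at most 3, so the width is 3 − 1 = 2 and tw(G) ≤ 2. For the lower bound, the 3 vertices {a, c, d} are pairwise adjacent, and any tree decomposition puts a clique entirely inside one bag — forcing width ≥ 2. The upper and lower bounds meet at 2, so that is the treewidth.

2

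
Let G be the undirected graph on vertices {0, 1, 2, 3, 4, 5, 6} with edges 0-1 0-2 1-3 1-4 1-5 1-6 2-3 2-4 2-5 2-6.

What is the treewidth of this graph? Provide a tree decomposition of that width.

Treewidth 2.
One such decomposition:
Bags: B1 = {0, 1, 2}  B2 = {1, 2, 6}  B3 = {1, 2, 4}  B4 = {1, 2, 5}  B5 = {1, 2, 3}
Tree: B1–B2, B2–B3, B3–B4, B4–B5

Each bag holds 3 vertices, so the decomposition has width 2, which upper-bounds the treewidth. Since 1–0–2–6–1 is a cycle in G, G is not acyclic. Forests are exactly the graphs of treewidth ≤ 1, so tw(G) ≥ 2. The upper and lower bounds meet at 2, so that is the treewidth.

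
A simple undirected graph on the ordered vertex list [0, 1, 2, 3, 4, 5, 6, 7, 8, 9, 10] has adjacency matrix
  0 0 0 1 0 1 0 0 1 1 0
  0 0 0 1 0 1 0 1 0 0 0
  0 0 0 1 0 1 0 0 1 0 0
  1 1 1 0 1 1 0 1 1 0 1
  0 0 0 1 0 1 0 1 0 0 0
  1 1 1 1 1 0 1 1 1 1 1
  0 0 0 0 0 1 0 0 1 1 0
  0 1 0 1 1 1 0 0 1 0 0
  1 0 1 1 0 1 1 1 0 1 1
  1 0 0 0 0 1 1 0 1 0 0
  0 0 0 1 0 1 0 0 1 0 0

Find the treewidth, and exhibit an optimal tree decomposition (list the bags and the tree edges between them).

Each bag holds 4 vertices, so the decomposition has width 3, which upper-bounds the treewidth. Conversely, {0, 5, 8, 9} is a clique of size 4, and the vertices of any clique must share a bag in every tree decomposition; so some bag has ≥ 4 vertices and tw(G) ≥ 3. Hence tw(G) = 3 exactly.

Treewidth 3.
One optimal decomposition is:
Bags: B1 = {0, 3, 5, 8}  B2 = {3, 5, 8, 10}  B3 = {0, 5, 8, 9}  B4 = {3, 5, 7, 8}  B5 = {1, 3, 5, 7}  B6 = {3, 4, 5, 7}  B7 = {2, 3, 5, 8}  B8 = {5, 6, 8, 9}
Tree: B1–B2, B1–B3, B1–B4, B4–B5, B5–B6, B4–B7, B3–B8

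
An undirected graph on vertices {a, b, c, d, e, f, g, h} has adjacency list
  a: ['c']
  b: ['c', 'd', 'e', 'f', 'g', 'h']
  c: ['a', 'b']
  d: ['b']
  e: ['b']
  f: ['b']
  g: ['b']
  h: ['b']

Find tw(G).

1

A width-1 tree decomposition is:
Bags: B1 = {b, c}  B2 = {b, f}  B3 = {b, h}  B4 = {a, c}  B5 = {b, g}  B6 = {b, e}  B7 = {b, d}
Tree: B1–B2, B1–B3, B1–B4, B3–B5, B3–B6, B2–B7
The largest bag has 2 vertices, giving width 1; this decomposition certifies tw(G) ≤ 1. Since G has at least one edge (e.g. c–b), it is not an edgeless graph, so tw(G) ≥ 1. Combining the bounds, tw(G) = 1.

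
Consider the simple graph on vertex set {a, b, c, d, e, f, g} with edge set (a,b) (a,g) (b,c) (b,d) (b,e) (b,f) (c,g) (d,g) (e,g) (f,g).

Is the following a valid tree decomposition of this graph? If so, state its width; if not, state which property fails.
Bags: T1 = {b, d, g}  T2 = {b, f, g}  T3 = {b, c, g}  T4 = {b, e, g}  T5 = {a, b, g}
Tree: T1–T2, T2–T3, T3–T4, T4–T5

Vertex coverage: the bags together contain {a, b, c, d, e, f, g}, the full vertex set. Edge coverage: each edge of G has both endpoints in at least one bag. Running intersection: for every vertex, the bags containing it form a connected subtree. All three properties hold, so this is a valid tree decomposition of width max|bag| − 1 = 2, and hence tw(G) ≤ 2.

Yes; width 2.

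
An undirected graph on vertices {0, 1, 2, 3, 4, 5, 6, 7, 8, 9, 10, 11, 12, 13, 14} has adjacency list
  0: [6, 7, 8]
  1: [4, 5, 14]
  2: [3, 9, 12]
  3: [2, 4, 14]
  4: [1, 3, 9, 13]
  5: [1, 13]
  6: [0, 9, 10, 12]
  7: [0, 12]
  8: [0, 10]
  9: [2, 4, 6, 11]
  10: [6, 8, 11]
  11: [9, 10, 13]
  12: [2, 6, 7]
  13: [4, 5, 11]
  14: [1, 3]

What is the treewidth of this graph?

A width-3 tree decomposition is:
Bags: B1 = {0, 7, 8, 12}  B2 = {0, 6, 8, 12}  B3 = {6, 8, 10, 12}  B4 = {2, 6, 10, 12}  B5 = {2, 6, 9, 10}  B6 = {2, 9, 10, 11}  B7 = {2, 3, 9, 11}  B8 = {3, 4, 9, 11}  B9 = {3, 4, 11, 13}  B10 = {3, 4, 13, 14}  B11 = {1, 4, 13, 14}  B12 = {1, 5, 13, 14}
Tree: B1–B2, B2–B3, B3–B4, B4–B5, B5–B6, B6–B7, B7–B8, B8–B9, B9–B10, B10–B11, B11–B12
Each bag holds 4 vertices, so the decomposition has width 3, which upper-bounds the treewidth. For the lower bound: the 4 vertex sets {0,7,8}, {12}, {6}, {2,9,10,11} are disjoint, each induces a connected subgraph, and every pair is joined by at least one edge of G. Contracting each set to a single vertex therefore yields K_{4} as a minor, and since treewidth is minor-monotone, tw(G) ≥ tw(K_{4}) = 3. Therefore the treewidth is 3.

3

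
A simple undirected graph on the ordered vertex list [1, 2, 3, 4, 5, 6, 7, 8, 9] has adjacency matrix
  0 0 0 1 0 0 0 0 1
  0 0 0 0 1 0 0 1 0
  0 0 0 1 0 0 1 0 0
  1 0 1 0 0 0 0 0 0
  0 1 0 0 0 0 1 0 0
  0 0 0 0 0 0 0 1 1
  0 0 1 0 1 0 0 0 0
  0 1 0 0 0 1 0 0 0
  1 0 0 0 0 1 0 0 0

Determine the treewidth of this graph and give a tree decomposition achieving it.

The largest bag has 3 vertices, giving width 2; this decomposition certifies tw(G) ≤ 2. Since 4–3–7–5–2–8–6–9–1–4 is a cycle in G, G is not acyclic. Forests are exactly the graphs of treewidth ≤ 1, so tw(G) ≥ 2. The upper and lower bounds meet at 2, so that is the treewidth.

Treewidth 2.
One optimal decomposition is:
Bags: B1 = {3, 4, 7}  B2 = {4, 5, 7}  B3 = {2, 4, 5}  B4 = {2, 4, 8}  B5 = {4, 6, 8}  B6 = {4, 6, 9}  B7 = {1, 4, 9}
Tree: B1–B2, B2–B3, B3–B4, B4–B5, B5–B6, B6–B7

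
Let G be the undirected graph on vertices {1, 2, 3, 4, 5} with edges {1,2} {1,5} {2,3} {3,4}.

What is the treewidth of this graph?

A width-1 tree decomposition is:
Bags: B1 = {2, 3}  B2 = {1, 2}  B3 = {1, 5}  B4 = {3, 4}
Tree: B1–B2, B2–B3, B1–B4
Every bag has size at most 2, so the width is 2 − 1 = 1 and tw(G) ≤ 1. Since G has at least one edge (e.g. 3–2), it is not an edgeless graph, so tw(G) ≥ 1. Hence tw(G) = 1 exactly.

1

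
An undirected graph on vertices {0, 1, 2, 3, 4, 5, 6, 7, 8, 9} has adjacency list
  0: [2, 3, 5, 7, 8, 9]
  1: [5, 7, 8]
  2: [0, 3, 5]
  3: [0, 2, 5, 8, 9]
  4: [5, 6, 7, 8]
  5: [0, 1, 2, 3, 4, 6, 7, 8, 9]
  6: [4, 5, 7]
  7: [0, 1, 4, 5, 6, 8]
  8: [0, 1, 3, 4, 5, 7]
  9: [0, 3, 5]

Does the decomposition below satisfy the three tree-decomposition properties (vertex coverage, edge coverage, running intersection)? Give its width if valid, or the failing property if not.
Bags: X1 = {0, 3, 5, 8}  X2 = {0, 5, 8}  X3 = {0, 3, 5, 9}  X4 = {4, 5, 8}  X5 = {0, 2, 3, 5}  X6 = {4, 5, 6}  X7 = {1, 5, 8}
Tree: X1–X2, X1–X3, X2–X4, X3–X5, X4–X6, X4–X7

A tree decomposition must satisfy three properties: every vertex lies in some bag; for every edge, both endpoints lie together in some bag; and for every vertex, the bags containing it form a connected subtree. Here vertex 7 appears in no bag, so the decomposition is invalid.

No — vertex 7 appears in no bag.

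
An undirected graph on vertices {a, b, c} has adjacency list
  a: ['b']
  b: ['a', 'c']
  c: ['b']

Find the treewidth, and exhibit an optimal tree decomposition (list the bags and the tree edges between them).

Treewidth 1.
One such decomposition:
Bags: B1 = {b, c}  B2 = {a, b}
Tree: B1–B2

Each bag holds 2 vertices, so the decomposition has width 1, which upper-bounds the treewidth. Since G has at least one edge (e.g. c–b), it is not an edgeless graph, so tw(G) ≥ 1. Combining the bounds, tw(G) = 1.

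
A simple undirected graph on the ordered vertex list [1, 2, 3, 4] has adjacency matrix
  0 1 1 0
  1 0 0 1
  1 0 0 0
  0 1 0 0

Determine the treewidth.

A width-1 tree decomposition is:
Bags: B1 = {1, 3}  B2 = {1, 2}  B3 = {2, 4}
Tree: B1–B2, B2–B3
Every bag has size at most 2, so the width is 2 − 1 = 1 and tw(G) ≤ 1. G has an edge, so its treewidth is at least 1. Combining the bounds, tw(G) = 1.

1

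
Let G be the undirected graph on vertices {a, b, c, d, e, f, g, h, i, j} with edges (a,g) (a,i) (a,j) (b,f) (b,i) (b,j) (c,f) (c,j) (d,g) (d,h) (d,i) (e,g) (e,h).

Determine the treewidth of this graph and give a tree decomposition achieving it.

Treewidth 2.
One optimal decomposition is:
Bags: B1 = {c, f, j}  B2 = {b, f, j}  B3 = {a, b, j}  B4 = {a, b, i}  B5 = {a, g, i}  B6 = {d, g, i}  B7 = {d, e, g}  B8 = {d, e, h}
Tree: B1–B2, B2–B3, B3–B4, B4–B5, B5–B6, B6–B7, B7–B8

The largest bag has 3 vertices, giving width 2; this decomposition certifies tw(G) ≤ 2. The edges c–f–b–j–c form a cycle, so G is not a tree and its treewidth is at least 2. Hence tw(G) = 2 exactly.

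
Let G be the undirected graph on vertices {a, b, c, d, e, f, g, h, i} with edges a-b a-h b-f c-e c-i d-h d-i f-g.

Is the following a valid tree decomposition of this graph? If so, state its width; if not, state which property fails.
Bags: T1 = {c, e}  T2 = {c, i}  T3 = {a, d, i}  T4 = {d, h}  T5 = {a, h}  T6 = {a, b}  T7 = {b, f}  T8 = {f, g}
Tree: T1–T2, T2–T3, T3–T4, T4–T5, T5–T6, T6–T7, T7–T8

No — bags containing vertex a are not connected in the tree.

A tree decomposition must satisfy three properties: every vertex lies in some bag; for every edge, both endpoints lie together in some bag; and for every vertex, the bags containing it form a connected subtree. Here bags containing vertex a are not connected in the tree, so the decomposition is invalid.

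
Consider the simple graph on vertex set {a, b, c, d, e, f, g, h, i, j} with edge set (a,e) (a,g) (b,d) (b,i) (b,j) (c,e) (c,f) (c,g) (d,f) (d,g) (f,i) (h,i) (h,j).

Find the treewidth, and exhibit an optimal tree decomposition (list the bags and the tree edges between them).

The largest bag has 3 vertices, giving width 2; this decomposition certifies tw(G) ≤ 2. The edges a–e–c–g–a form a cycle, so G is not a tree and its treewidth is at least 2. Hence tw(G) = 2 exactly.

Treewidth 2.
One such decomposition:
Bags: B1 = {a, e, g}  B2 = {c, e, g}  B3 = {c, d, g}  B4 = {c, d, f}  B5 = {b, d, f}  B6 = {b, f, i}  B7 = {b, i, j}  B8 = {h, i, j}
Tree: B1–B2, B2–B3, B3–B4, B4–B5, B5–B6, B6–B7, B7–B8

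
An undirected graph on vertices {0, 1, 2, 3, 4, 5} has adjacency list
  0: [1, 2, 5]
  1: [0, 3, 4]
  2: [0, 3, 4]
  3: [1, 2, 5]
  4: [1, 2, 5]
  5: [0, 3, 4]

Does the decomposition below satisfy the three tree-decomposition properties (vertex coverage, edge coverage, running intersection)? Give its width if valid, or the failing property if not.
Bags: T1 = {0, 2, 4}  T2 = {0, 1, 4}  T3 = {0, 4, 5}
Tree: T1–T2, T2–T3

A tree decomposition must satisfy three properties: every vertex lies in some bag; for every edge, both endpoints lie together in some bag; and for every vertex, the bags containing it form a connected subtree. Here vertex 3 appears in no bag, so the decomposition is invalid.

No — vertex 3 appears in no bag.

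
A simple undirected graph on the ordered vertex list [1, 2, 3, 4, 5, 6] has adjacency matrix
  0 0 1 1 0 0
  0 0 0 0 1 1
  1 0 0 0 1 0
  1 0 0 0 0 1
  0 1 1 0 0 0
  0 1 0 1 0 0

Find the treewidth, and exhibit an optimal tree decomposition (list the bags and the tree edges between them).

Treewidth 2.
One such decomposition:
Bags: B1 = {2, 3, 5}  B2 = {1, 2, 3}  B3 = {1, 2, 4}  B4 = {2, 4, 6}
Tree: B1–B2, B2–B3, B3–B4

Every bag has size at most 3, so the width is 3 − 1 = 2 and tw(G) ≤ 2. Since 2–5–3–1–4–6–2 is a cycle in G, G is not acyclic. Forests are exactly the graphs of treewidth ≤ 1, so tw(G) ≥ 2. Hence tw(G) = 2 exactly.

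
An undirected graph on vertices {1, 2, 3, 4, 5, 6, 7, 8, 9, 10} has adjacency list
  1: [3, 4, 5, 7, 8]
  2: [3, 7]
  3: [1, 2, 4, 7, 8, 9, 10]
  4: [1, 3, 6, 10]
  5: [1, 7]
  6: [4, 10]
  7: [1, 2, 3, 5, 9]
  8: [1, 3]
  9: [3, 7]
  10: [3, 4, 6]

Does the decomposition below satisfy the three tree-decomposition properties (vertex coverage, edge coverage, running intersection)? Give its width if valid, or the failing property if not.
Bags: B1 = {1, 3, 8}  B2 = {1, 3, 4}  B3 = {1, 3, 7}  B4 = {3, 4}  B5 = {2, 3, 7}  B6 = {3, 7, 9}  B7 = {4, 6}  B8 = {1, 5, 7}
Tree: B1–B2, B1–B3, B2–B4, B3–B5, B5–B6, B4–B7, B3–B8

No — vertex 10 appears in no bag.

A tree decomposition must satisfy three properties: every vertex lies in some bag; for every edge, both endpoints lie together in some bag; and for every vertex, the bags containing it form a connected subtree. Here vertex 10 appears in no bag, so the decomposition is invalid.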